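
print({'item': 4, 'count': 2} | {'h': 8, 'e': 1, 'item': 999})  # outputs {'item': 999, 'count': 2, 'h': 8, 'e': 1}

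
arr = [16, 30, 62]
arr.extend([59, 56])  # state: [16, 30, 62, 59, 56]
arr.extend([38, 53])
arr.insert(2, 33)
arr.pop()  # 53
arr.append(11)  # [16, 30, 33, 62, 59, 56, 38, 11]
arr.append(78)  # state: [16, 30, 33, 62, 59, 56, 38, 11, 78]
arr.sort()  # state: [11, 16, 30, 33, 38, 56, 59, 62, 78]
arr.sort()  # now [11, 16, 30, 33, 38, 56, 59, 62, 78]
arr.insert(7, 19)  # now [11, 16, 30, 33, 38, 56, 59, 19, 62, 78]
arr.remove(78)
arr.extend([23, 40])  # [11, 16, 30, 33, 38, 56, 59, 19, 62, 23, 40]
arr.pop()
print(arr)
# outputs [11, 16, 30, 33, 38, 56, 59, 19, 62, 23]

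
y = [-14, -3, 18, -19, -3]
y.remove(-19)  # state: [-14, -3, 18, -3]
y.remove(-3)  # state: [-14, 18, -3]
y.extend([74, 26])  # [-14, 18, -3, 74, 26]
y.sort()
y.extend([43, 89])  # [-14, -3, 18, 26, 74, 43, 89]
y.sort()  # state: [-14, -3, 18, 26, 43, 74, 89]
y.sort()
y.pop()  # 89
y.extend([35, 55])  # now [-14, -3, 18, 26, 43, 74, 35, 55]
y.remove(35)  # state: [-14, -3, 18, 26, 43, 74, 55]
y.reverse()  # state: [55, 74, 43, 26, 18, -3, -14]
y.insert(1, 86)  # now [55, 86, 74, 43, 26, 18, -3, -14]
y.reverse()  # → [-14, -3, 18, 26, 43, 74, 86, 55]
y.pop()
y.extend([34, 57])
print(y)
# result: [-14, -3, 18, 26, 43, 74, 86, 34, 57]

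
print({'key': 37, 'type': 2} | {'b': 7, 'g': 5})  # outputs {'key': 37, 'type': 2, 'b': 7, 'g': 5}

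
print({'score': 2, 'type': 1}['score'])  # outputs 2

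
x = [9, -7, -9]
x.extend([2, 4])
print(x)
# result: [9, -7, -9, 2, 4]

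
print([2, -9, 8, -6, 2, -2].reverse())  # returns None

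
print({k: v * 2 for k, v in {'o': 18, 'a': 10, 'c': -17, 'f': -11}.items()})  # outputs {'o': 36, 'a': 20, 'c': -34, 'f': -22}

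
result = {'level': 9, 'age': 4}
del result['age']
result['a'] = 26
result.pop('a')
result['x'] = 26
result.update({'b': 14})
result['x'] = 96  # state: {'level': 9, 'x': 96, 'b': 14}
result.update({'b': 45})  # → {'level': 9, 'x': 96, 'b': 45}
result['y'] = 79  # {'level': 9, 'x': 96, 'b': 45, 'y': 79}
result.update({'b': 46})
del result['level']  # {'x': 96, 'b': 46, 'y': 79}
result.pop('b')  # 46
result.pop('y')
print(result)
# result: {'x': 96}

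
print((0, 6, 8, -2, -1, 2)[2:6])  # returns (8, -2, -1, 2)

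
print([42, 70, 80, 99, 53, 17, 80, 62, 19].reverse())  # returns None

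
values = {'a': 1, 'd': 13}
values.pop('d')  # 13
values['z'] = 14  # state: {'a': 1, 'z': 14}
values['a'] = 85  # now {'a': 85, 'z': 14}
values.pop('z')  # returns 14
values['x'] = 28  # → {'a': 85, 'x': 28}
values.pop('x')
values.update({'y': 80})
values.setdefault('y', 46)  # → 80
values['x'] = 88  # {'a': 85, 'y': 80, 'x': 88}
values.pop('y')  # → 80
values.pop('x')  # 88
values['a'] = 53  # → {'a': 53}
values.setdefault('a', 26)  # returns 53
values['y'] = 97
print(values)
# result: {'a': 53, 'y': 97}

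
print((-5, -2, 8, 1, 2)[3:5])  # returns (1, 2)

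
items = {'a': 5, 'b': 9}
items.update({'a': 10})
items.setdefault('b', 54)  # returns 9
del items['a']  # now {'b': 9}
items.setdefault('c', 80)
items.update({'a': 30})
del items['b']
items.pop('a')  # 30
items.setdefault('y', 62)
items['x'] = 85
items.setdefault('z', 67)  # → 67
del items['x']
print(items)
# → {'c': 80, 'y': 62, 'z': 67}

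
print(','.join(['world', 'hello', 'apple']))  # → world,hello,apple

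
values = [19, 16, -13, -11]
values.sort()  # [-13, -11, 16, 19]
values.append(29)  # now [-13, -11, 16, 19, 29]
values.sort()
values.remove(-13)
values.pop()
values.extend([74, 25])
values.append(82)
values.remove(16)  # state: [-11, 19, 74, 25, 82]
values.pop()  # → 82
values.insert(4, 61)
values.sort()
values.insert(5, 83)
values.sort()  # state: [-11, 19, 25, 61, 74, 83]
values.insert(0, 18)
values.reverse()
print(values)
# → [83, 74, 61, 25, 19, -11, 18]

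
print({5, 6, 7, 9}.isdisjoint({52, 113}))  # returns True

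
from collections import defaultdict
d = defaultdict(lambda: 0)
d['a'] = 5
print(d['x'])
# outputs 0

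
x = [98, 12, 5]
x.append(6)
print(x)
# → [98, 12, 5, 6]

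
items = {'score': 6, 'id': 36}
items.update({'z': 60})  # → {'score': 6, 'id': 36, 'z': 60}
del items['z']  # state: {'score': 6, 'id': 36}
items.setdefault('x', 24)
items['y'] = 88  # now {'score': 6, 'id': 36, 'x': 24, 'y': 88}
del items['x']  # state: {'score': 6, 'id': 36, 'y': 88}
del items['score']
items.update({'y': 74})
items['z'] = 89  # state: {'id': 36, 'y': 74, 'z': 89}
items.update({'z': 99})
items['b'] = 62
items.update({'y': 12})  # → {'id': 36, 'y': 12, 'z': 99, 'b': 62}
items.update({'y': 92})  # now {'id': 36, 'y': 92, 'z': 99, 'b': 62}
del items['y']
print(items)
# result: {'id': 36, 'z': 99, 'b': 62}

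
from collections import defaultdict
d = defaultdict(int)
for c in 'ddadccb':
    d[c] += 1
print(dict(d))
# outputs {'d': 3, 'a': 1, 'c': 2, 'b': 1}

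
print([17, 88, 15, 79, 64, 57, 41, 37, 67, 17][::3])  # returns [17, 79, 41, 17]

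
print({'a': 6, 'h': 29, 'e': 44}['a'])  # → 6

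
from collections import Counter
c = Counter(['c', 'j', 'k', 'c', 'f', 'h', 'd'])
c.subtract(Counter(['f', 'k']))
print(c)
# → Counter({'c': 2, 'j': 1, 'h': 1, 'd': 1, 'k': 0, 'f': 0})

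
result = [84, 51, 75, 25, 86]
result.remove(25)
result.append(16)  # [84, 51, 75, 86, 16]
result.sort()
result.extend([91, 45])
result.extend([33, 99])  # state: [16, 51, 75, 84, 86, 91, 45, 33, 99]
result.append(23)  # [16, 51, 75, 84, 86, 91, 45, 33, 99, 23]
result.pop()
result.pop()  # 99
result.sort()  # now [16, 33, 45, 51, 75, 84, 86, 91]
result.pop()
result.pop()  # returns 86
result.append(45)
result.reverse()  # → [45, 84, 75, 51, 45, 33, 16]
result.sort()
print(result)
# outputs [16, 33, 45, 45, 51, 75, 84]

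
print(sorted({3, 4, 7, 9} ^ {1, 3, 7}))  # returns [1, 4, 9]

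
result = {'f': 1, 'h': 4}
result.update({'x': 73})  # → {'f': 1, 'h': 4, 'x': 73}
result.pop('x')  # 73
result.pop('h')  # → 4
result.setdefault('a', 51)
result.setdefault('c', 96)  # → 96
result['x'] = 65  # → {'f': 1, 'a': 51, 'c': 96, 'x': 65}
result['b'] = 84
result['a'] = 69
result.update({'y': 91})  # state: {'f': 1, 'a': 69, 'c': 96, 'x': 65, 'b': 84, 'y': 91}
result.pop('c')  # 96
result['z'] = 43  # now {'f': 1, 'a': 69, 'x': 65, 'b': 84, 'y': 91, 'z': 43}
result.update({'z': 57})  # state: {'f': 1, 'a': 69, 'x': 65, 'b': 84, 'y': 91, 'z': 57}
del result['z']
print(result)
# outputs {'f': 1, 'a': 69, 'x': 65, 'b': 84, 'y': 91}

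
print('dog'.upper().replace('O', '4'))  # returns D4G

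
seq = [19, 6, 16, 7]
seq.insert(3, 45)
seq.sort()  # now [6, 7, 16, 19, 45]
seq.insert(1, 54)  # [6, 54, 7, 16, 19, 45]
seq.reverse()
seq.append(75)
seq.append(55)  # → [45, 19, 16, 7, 54, 6, 75, 55]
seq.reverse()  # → [55, 75, 6, 54, 7, 16, 19, 45]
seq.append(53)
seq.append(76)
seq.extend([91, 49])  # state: [55, 75, 6, 54, 7, 16, 19, 45, 53, 76, 91, 49]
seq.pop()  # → 49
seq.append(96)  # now [55, 75, 6, 54, 7, 16, 19, 45, 53, 76, 91, 96]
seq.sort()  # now [6, 7, 16, 19, 45, 53, 54, 55, 75, 76, 91, 96]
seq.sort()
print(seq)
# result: [6, 7, 16, 19, 45, 53, 54, 55, 75, 76, 91, 96]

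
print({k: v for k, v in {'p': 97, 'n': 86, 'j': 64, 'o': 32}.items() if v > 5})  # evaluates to {'p': 97, 'n': 86, 'j': 64, 'o': 32}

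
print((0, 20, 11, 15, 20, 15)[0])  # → 0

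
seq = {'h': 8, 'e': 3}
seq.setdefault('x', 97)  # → 97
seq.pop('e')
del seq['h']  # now {'x': 97}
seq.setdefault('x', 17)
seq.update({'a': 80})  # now {'x': 97, 'a': 80}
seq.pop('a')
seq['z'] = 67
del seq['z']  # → {'x': 97}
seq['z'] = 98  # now {'x': 97, 'z': 98}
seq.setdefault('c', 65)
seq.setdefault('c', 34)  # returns 65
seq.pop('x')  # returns 97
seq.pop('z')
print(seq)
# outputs {'c': 65}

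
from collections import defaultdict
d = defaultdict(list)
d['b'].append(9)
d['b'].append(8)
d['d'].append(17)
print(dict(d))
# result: {'b': [9, 8], 'd': [17]}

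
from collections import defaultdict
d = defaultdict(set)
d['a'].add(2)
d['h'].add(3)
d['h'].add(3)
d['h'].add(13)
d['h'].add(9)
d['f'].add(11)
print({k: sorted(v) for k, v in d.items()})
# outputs {'a': [2], 'h': [3, 9, 13], 'f': [11]}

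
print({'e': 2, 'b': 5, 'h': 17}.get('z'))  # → None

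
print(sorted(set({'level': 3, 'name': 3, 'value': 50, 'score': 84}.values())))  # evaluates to [3, 50, 84]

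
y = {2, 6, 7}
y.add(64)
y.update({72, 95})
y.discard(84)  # {2, 6, 7, 64, 72, 95}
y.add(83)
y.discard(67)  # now {2, 6, 7, 64, 72, 83, 95}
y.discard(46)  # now {2, 6, 7, 64, 72, 83, 95}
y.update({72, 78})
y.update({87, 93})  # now {2, 6, 7, 64, 72, 78, 83, 87, 93, 95}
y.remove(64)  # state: {2, 6, 7, 72, 78, 83, 87, 93, 95}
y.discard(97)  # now {2, 6, 7, 72, 78, 83, 87, 93, 95}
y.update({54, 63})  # {2, 6, 7, 54, 63, 72, 78, 83, 87, 93, 95}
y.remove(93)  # {2, 6, 7, 54, 63, 72, 78, 83, 87, 95}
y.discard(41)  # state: {2, 6, 7, 54, 63, 72, 78, 83, 87, 95}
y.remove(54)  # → {2, 6, 7, 63, 72, 78, 83, 87, 95}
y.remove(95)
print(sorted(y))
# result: [2, 6, 7, 63, 72, 78, 83, 87]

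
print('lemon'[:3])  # lem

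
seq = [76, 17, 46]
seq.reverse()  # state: [46, 17, 76]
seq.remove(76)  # [46, 17]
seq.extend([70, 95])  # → [46, 17, 70, 95]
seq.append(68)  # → [46, 17, 70, 95, 68]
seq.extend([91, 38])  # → [46, 17, 70, 95, 68, 91, 38]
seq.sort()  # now [17, 38, 46, 68, 70, 91, 95]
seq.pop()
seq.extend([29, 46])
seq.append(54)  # [17, 38, 46, 68, 70, 91, 29, 46, 54]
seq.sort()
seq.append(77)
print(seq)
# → [17, 29, 38, 46, 46, 54, 68, 70, 91, 77]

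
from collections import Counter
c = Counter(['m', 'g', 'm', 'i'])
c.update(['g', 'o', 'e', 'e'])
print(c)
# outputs Counter({'m': 2, 'g': 2, 'e': 2, 'i': 1, 'o': 1})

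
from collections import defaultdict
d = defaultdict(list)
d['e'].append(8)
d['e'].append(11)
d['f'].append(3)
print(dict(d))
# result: {'e': [8, 11], 'f': [3]}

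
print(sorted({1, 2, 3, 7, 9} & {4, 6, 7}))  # [7]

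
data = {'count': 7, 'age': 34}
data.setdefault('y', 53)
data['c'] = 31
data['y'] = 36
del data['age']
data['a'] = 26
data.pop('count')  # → 7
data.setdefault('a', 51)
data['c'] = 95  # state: {'y': 36, 'c': 95, 'a': 26}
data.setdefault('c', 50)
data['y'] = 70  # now {'y': 70, 'c': 95, 'a': 26}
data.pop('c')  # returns 95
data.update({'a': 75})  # {'y': 70, 'a': 75}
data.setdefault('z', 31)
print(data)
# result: {'y': 70, 'a': 75, 'z': 31}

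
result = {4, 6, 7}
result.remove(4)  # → {6, 7}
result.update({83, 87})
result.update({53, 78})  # {6, 7, 53, 78, 83, 87}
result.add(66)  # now {6, 7, 53, 66, 78, 83, 87}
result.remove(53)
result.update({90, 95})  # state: {6, 7, 66, 78, 83, 87, 90, 95}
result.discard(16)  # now {6, 7, 66, 78, 83, 87, 90, 95}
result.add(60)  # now {6, 7, 60, 66, 78, 83, 87, 90, 95}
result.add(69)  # {6, 7, 60, 66, 69, 78, 83, 87, 90, 95}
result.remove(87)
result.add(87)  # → {6, 7, 60, 66, 69, 78, 83, 87, 90, 95}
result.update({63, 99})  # {6, 7, 60, 63, 66, 69, 78, 83, 87, 90, 95, 99}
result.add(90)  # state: {6, 7, 60, 63, 66, 69, 78, 83, 87, 90, 95, 99}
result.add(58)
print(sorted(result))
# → [6, 7, 58, 60, 63, 66, 69, 78, 83, 87, 90, 95, 99]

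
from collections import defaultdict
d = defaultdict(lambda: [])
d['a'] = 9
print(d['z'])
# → []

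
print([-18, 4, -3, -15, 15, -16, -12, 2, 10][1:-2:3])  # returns [4, 15]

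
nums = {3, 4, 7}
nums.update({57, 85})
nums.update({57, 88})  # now {3, 4, 7, 57, 85, 88}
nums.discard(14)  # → {3, 4, 7, 57, 85, 88}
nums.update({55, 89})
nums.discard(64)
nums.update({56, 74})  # {3, 4, 7, 55, 56, 57, 74, 85, 88, 89}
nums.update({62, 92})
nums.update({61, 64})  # {3, 4, 7, 55, 56, 57, 61, 62, 64, 74, 85, 88, 89, 92}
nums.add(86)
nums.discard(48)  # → {3, 4, 7, 55, 56, 57, 61, 62, 64, 74, 85, 86, 88, 89, 92}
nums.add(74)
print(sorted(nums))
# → [3, 4, 7, 55, 56, 57, 61, 62, 64, 74, 85, 86, 88, 89, 92]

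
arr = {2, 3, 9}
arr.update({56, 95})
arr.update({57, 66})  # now {2, 3, 9, 56, 57, 66, 95}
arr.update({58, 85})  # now {2, 3, 9, 56, 57, 58, 66, 85, 95}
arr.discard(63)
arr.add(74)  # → {2, 3, 9, 56, 57, 58, 66, 74, 85, 95}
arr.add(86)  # {2, 3, 9, 56, 57, 58, 66, 74, 85, 86, 95}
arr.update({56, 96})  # {2, 3, 9, 56, 57, 58, 66, 74, 85, 86, 95, 96}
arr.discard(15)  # {2, 3, 9, 56, 57, 58, 66, 74, 85, 86, 95, 96}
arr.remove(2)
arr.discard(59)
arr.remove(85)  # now {3, 9, 56, 57, 58, 66, 74, 86, 95, 96}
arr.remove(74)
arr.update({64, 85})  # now {3, 9, 56, 57, 58, 64, 66, 85, 86, 95, 96}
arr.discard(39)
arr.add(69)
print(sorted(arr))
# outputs [3, 9, 56, 57, 58, 64, 66, 69, 85, 86, 95, 96]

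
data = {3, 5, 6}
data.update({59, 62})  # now {3, 5, 6, 59, 62}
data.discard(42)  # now {3, 5, 6, 59, 62}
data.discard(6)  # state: {3, 5, 59, 62}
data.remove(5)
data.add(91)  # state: {3, 59, 62, 91}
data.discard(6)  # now {3, 59, 62, 91}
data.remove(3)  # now {59, 62, 91}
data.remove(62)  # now {59, 91}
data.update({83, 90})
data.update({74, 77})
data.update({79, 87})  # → {59, 74, 77, 79, 83, 87, 90, 91}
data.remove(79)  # {59, 74, 77, 83, 87, 90, 91}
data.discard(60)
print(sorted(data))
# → [59, 74, 77, 83, 87, 90, 91]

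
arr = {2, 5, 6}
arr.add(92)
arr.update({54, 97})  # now {2, 5, 6, 54, 92, 97}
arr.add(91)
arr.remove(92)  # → {2, 5, 6, 54, 91, 97}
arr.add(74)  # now {2, 5, 6, 54, 74, 91, 97}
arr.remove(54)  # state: {2, 5, 6, 74, 91, 97}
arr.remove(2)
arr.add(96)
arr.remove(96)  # {5, 6, 74, 91, 97}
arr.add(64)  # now {5, 6, 64, 74, 91, 97}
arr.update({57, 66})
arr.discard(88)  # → {5, 6, 57, 64, 66, 74, 91, 97}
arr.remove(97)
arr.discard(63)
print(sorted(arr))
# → [5, 6, 57, 64, 66, 74, 91]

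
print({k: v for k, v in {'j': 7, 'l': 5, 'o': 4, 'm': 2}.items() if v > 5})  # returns {'j': 7}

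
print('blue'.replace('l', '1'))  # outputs b1ue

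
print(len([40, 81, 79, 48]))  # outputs 4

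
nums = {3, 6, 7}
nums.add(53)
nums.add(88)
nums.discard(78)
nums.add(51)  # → {3, 6, 7, 51, 53, 88}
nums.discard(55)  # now {3, 6, 7, 51, 53, 88}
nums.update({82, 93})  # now {3, 6, 7, 51, 53, 82, 88, 93}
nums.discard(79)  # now {3, 6, 7, 51, 53, 82, 88, 93}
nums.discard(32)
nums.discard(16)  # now {3, 6, 7, 51, 53, 82, 88, 93}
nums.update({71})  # {3, 6, 7, 51, 53, 71, 82, 88, 93}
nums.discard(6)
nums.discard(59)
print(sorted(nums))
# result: [3, 7, 51, 53, 71, 82, 88, 93]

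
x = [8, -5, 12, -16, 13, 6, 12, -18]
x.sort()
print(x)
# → [-18, -16, -5, 6, 8, 12, 12, 13]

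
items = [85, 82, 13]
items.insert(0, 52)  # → [52, 85, 82, 13]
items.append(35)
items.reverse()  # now [35, 13, 82, 85, 52]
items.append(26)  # [35, 13, 82, 85, 52, 26]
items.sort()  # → [13, 26, 35, 52, 82, 85]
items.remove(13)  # [26, 35, 52, 82, 85]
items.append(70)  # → [26, 35, 52, 82, 85, 70]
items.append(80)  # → [26, 35, 52, 82, 85, 70, 80]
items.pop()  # 80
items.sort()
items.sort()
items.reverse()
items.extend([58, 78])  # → [85, 82, 70, 52, 35, 26, 58, 78]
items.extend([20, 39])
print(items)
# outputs [85, 82, 70, 52, 35, 26, 58, 78, 20, 39]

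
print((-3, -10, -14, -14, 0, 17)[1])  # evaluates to -10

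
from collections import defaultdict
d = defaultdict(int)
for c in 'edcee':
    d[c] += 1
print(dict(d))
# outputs {'e': 3, 'd': 1, 'c': 1}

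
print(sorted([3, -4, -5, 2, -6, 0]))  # [-6, -5, -4, 0, 2, 3]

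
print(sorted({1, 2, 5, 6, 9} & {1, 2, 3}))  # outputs [1, 2]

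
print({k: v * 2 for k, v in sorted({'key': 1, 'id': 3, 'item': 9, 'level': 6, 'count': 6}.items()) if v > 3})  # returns {'count': 12, 'item': 18, 'level': 12}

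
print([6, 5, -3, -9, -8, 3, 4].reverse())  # None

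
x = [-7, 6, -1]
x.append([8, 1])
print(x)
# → [-7, 6, -1, [8, 1]]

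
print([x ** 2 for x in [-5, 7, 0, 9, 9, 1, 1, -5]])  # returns [25, 49, 0, 81, 81, 1, 1, 25]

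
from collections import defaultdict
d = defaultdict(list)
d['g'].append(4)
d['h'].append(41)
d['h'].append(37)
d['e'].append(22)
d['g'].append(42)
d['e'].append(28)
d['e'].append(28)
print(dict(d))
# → {'g': [4, 42], 'h': [41, 37], 'e': [22, 28, 28]}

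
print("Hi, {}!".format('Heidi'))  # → Hi, Heidi!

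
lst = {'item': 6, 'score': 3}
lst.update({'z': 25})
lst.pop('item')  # 6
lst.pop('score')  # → 3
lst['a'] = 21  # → {'z': 25, 'a': 21}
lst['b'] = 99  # {'z': 25, 'a': 21, 'b': 99}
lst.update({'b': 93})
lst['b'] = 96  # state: {'z': 25, 'a': 21, 'b': 96}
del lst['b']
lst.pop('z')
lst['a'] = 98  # {'a': 98}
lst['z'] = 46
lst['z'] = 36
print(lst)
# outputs {'a': 98, 'z': 36}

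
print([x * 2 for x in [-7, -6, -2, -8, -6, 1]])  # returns [-14, -12, -4, -16, -12, 2]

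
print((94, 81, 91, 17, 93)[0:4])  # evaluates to (94, 81, 91, 17)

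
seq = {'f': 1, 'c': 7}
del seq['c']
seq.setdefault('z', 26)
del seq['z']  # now {'f': 1}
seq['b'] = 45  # {'f': 1, 'b': 45}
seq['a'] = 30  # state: {'f': 1, 'b': 45, 'a': 30}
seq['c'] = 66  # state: {'f': 1, 'b': 45, 'a': 30, 'c': 66}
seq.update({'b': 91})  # {'f': 1, 'b': 91, 'a': 30, 'c': 66}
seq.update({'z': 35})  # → {'f': 1, 'b': 91, 'a': 30, 'c': 66, 'z': 35}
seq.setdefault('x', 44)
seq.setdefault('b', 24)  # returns 91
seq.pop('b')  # 91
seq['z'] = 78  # {'f': 1, 'a': 30, 'c': 66, 'z': 78, 'x': 44}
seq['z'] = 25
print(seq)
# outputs {'f': 1, 'a': 30, 'c': 66, 'z': 25, 'x': 44}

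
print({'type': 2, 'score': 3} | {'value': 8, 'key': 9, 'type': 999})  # {'type': 999, 'score': 3, 'value': 8, 'key': 9}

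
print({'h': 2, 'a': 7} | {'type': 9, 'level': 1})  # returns {'h': 2, 'a': 7, 'type': 9, 'level': 1}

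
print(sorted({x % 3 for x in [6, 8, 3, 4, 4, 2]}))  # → [0, 1, 2]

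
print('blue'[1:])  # lue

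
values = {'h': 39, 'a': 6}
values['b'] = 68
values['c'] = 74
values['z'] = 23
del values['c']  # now {'h': 39, 'a': 6, 'b': 68, 'z': 23}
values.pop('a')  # 6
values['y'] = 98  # {'h': 39, 'b': 68, 'z': 23, 'y': 98}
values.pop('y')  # 98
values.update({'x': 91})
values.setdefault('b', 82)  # 68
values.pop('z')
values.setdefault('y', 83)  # 83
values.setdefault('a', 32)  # 32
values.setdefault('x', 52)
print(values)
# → {'h': 39, 'b': 68, 'x': 91, 'y': 83, 'a': 32}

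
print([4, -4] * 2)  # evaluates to [4, -4, 4, -4]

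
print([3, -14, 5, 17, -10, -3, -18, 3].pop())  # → 3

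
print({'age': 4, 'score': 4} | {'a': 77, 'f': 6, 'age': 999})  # {'age': 999, 'score': 4, 'a': 77, 'f': 6}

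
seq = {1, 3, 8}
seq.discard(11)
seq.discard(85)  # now {1, 3, 8}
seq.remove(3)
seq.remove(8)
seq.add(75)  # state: {1, 75}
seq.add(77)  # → {1, 75, 77}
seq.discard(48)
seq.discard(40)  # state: {1, 75, 77}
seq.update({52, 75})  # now {1, 52, 75, 77}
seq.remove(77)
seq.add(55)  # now {1, 52, 55, 75}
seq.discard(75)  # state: {1, 52, 55}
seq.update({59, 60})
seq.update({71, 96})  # {1, 52, 55, 59, 60, 71, 96}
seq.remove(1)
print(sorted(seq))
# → [52, 55, 59, 60, 71, 96]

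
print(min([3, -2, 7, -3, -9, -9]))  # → -9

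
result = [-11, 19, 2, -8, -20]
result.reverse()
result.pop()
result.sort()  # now [-20, -8, 2, 19]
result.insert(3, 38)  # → [-20, -8, 2, 38, 19]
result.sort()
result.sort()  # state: [-20, -8, 2, 19, 38]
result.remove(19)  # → [-20, -8, 2, 38]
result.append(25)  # [-20, -8, 2, 38, 25]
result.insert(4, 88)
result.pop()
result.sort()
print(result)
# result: [-20, -8, 2, 38, 88]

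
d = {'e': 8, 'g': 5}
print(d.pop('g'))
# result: 5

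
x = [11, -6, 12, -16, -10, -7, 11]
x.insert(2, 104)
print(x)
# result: [11, -6, 104, 12, -16, -10, -7, 11]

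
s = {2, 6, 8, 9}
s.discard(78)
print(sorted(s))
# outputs [2, 6, 8, 9]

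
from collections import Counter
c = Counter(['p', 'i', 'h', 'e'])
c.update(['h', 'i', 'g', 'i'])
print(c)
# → Counter({'i': 3, 'h': 2, 'p': 1, 'e': 1, 'g': 1})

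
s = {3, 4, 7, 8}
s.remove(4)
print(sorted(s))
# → [3, 7, 8]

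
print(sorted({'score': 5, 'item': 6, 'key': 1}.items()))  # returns [('item', 6), ('key', 1), ('score', 5)]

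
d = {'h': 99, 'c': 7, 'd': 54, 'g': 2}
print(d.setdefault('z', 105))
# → 105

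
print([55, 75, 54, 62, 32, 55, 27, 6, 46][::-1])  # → [46, 6, 27, 55, 32, 62, 54, 75, 55]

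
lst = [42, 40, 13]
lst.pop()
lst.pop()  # 40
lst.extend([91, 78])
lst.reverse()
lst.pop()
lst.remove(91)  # [78]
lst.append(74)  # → [78, 74]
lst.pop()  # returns 74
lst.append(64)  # [78, 64]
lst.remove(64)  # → [78]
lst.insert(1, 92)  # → [78, 92]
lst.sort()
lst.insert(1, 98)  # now [78, 98, 92]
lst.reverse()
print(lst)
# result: [92, 98, 78]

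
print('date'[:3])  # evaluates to dat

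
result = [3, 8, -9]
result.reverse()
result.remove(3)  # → [-9, 8]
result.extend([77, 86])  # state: [-9, 8, 77, 86]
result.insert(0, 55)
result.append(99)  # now [55, -9, 8, 77, 86, 99]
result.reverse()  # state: [99, 86, 77, 8, -9, 55]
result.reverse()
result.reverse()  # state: [99, 86, 77, 8, -9, 55]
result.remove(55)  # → [99, 86, 77, 8, -9]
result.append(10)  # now [99, 86, 77, 8, -9, 10]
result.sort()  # [-9, 8, 10, 77, 86, 99]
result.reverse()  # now [99, 86, 77, 10, 8, -9]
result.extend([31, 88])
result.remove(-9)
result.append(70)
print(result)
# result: [99, 86, 77, 10, 8, 31, 88, 70]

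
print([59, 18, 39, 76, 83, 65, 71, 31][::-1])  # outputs [31, 71, 65, 83, 76, 39, 18, 59]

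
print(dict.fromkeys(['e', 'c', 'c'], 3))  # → {'e': 3, 'c': 3}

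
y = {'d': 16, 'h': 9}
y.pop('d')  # 16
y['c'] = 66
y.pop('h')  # 9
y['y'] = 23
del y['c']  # {'y': 23}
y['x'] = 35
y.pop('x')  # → 35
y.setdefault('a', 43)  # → 43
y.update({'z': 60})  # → {'y': 23, 'a': 43, 'z': 60}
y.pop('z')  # 60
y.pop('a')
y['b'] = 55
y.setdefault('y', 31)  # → 23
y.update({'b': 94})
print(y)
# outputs {'y': 23, 'b': 94}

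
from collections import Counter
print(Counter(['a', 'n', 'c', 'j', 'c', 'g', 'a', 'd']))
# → Counter({'a': 2, 'c': 2, 'n': 1, 'j': 1, 'g': 1, 'd': 1})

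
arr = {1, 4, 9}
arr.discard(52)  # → {1, 4, 9}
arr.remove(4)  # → {1, 9}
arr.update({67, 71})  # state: {1, 9, 67, 71}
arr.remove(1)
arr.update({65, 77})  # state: {9, 65, 67, 71, 77}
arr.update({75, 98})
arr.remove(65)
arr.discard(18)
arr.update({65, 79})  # {9, 65, 67, 71, 75, 77, 79, 98}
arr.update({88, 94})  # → {9, 65, 67, 71, 75, 77, 79, 88, 94, 98}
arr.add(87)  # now {9, 65, 67, 71, 75, 77, 79, 87, 88, 94, 98}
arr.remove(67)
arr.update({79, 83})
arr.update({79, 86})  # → {9, 65, 71, 75, 77, 79, 83, 86, 87, 88, 94, 98}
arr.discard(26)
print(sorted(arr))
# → [9, 65, 71, 75, 77, 79, 83, 86, 87, 88, 94, 98]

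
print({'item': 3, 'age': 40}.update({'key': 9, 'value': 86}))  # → None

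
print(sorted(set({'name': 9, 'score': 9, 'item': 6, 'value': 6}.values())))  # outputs [6, 9]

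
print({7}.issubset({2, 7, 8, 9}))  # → True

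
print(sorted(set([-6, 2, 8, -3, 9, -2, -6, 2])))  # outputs [-6, -3, -2, 2, 8, 9]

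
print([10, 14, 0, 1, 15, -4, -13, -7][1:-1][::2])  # [14, 1, -4]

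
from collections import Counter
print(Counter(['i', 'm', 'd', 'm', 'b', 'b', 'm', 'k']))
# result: Counter({'m': 3, 'b': 2, 'i': 1, 'd': 1, 'k': 1})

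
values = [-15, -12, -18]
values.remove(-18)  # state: [-15, -12]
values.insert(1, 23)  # [-15, 23, -12]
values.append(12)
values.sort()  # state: [-15, -12, 12, 23]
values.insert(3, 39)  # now [-15, -12, 12, 39, 23]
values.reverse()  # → [23, 39, 12, -12, -15]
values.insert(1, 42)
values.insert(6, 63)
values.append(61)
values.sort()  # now [-15, -12, 12, 23, 39, 42, 61, 63]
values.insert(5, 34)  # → [-15, -12, 12, 23, 39, 34, 42, 61, 63]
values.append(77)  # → [-15, -12, 12, 23, 39, 34, 42, 61, 63, 77]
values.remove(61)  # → [-15, -12, 12, 23, 39, 34, 42, 63, 77]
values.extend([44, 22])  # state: [-15, -12, 12, 23, 39, 34, 42, 63, 77, 44, 22]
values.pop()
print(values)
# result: [-15, -12, 12, 23, 39, 34, 42, 63, 77, 44]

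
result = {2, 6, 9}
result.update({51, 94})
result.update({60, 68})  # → {2, 6, 9, 51, 60, 68, 94}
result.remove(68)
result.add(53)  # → {2, 6, 9, 51, 53, 60, 94}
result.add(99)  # {2, 6, 9, 51, 53, 60, 94, 99}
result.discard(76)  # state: {2, 6, 9, 51, 53, 60, 94, 99}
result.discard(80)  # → {2, 6, 9, 51, 53, 60, 94, 99}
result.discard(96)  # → {2, 6, 9, 51, 53, 60, 94, 99}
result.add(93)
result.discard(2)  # {6, 9, 51, 53, 60, 93, 94, 99}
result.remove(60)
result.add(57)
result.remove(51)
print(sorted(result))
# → [6, 9, 53, 57, 93, 94, 99]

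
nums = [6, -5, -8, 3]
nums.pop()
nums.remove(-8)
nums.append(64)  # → [6, -5, 64]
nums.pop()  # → 64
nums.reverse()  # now [-5, 6]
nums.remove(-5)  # [6]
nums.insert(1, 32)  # [6, 32]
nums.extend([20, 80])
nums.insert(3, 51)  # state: [6, 32, 20, 51, 80]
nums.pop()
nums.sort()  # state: [6, 20, 32, 51]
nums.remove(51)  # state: [6, 20, 32]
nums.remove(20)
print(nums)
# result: [6, 32]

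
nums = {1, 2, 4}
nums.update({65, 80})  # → {1, 2, 4, 65, 80}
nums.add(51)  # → {1, 2, 4, 51, 65, 80}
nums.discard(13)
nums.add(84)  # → {1, 2, 4, 51, 65, 80, 84}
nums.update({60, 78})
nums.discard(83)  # {1, 2, 4, 51, 60, 65, 78, 80, 84}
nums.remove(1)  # {2, 4, 51, 60, 65, 78, 80, 84}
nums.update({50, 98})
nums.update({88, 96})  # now {2, 4, 50, 51, 60, 65, 78, 80, 84, 88, 96, 98}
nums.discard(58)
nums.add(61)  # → {2, 4, 50, 51, 60, 61, 65, 78, 80, 84, 88, 96, 98}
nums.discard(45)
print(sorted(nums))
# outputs [2, 4, 50, 51, 60, 61, 65, 78, 80, 84, 88, 96, 98]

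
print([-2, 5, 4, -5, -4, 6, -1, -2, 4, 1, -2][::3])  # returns [-2, -5, -1, 1]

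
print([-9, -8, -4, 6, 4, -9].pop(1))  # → -8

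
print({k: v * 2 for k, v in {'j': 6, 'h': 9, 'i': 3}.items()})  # {'j': 12, 'h': 18, 'i': 6}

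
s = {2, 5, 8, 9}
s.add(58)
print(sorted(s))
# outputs [2, 5, 8, 9, 58]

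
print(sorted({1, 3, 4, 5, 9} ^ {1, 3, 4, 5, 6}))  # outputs [6, 9]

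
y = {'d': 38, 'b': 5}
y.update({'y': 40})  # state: {'d': 38, 'b': 5, 'y': 40}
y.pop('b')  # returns 5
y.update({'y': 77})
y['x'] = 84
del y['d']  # {'y': 77, 'x': 84}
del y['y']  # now {'x': 84}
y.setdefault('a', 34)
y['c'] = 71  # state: {'x': 84, 'a': 34, 'c': 71}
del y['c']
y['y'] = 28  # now {'x': 84, 'a': 34, 'y': 28}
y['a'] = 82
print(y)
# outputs {'x': 84, 'a': 82, 'y': 28}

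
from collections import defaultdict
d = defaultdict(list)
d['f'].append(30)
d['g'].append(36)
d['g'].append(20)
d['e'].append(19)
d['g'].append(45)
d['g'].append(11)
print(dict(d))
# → {'f': [30], 'g': [36, 20, 45, 11], 'e': [19]}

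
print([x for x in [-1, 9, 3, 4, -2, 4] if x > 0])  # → [9, 3, 4, 4]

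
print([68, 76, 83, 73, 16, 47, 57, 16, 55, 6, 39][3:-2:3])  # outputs [73, 57]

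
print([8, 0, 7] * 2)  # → [8, 0, 7, 8, 0, 7]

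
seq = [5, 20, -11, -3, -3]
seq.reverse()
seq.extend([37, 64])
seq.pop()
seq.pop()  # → 37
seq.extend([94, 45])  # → [-3, -3, -11, 20, 5, 94, 45]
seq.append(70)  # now [-3, -3, -11, 20, 5, 94, 45, 70]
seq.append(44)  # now [-3, -3, -11, 20, 5, 94, 45, 70, 44]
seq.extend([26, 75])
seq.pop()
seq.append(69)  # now [-3, -3, -11, 20, 5, 94, 45, 70, 44, 26, 69]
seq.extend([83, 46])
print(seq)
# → [-3, -3, -11, 20, 5, 94, 45, 70, 44, 26, 69, 83, 46]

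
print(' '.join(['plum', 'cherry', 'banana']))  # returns plum cherry banana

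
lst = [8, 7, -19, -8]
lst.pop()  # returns -8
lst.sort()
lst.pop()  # 8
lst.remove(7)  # [-19]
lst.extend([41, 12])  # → [-19, 41, 12]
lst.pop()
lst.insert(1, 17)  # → [-19, 17, 41]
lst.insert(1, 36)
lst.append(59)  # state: [-19, 36, 17, 41, 59]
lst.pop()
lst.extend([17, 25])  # [-19, 36, 17, 41, 17, 25]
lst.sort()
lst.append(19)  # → [-19, 17, 17, 25, 36, 41, 19]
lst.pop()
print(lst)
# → [-19, 17, 17, 25, 36, 41]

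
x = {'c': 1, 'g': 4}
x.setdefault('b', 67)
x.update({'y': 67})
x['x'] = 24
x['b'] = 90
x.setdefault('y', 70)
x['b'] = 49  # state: {'c': 1, 'g': 4, 'b': 49, 'y': 67, 'x': 24}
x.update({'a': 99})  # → {'c': 1, 'g': 4, 'b': 49, 'y': 67, 'x': 24, 'a': 99}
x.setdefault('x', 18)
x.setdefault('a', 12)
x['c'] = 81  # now {'c': 81, 'g': 4, 'b': 49, 'y': 67, 'x': 24, 'a': 99}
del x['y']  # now {'c': 81, 'g': 4, 'b': 49, 'x': 24, 'a': 99}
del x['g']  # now {'c': 81, 'b': 49, 'x': 24, 'a': 99}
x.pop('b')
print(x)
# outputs {'c': 81, 'x': 24, 'a': 99}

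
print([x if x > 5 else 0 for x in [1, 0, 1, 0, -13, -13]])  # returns [0, 0, 0, 0, 0, 0]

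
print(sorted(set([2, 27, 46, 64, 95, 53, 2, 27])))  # [2, 27, 46, 53, 64, 95]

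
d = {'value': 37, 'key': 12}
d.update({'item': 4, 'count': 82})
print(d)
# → {'value': 37, 'key': 12, 'item': 4, 'count': 82}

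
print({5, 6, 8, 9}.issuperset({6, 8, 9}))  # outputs True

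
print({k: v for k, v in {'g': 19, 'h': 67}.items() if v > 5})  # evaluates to {'g': 19, 'h': 67}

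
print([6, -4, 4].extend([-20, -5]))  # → None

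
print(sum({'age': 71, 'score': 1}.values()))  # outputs 72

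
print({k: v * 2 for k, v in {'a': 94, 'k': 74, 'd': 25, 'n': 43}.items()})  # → {'a': 188, 'k': 148, 'd': 50, 'n': 86}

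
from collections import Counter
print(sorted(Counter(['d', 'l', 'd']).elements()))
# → ['d', 'd', 'l']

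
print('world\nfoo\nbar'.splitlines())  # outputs ['world', 'foo', 'bar']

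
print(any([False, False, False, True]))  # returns True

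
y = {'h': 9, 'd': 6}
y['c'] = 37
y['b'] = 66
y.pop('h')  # 9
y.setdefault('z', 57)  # 57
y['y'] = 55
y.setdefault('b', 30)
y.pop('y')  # 55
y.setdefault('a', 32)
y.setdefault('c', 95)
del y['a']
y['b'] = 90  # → {'d': 6, 'c': 37, 'b': 90, 'z': 57}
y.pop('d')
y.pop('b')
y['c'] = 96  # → {'c': 96, 'z': 57}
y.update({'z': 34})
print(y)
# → {'c': 96, 'z': 34}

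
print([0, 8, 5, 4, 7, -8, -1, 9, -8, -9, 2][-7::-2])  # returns [7, 5, 0]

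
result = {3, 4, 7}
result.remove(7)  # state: {3, 4}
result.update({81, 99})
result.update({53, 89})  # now {3, 4, 53, 81, 89, 99}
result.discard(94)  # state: {3, 4, 53, 81, 89, 99}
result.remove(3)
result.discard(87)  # {4, 53, 81, 89, 99}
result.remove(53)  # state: {4, 81, 89, 99}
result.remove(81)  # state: {4, 89, 99}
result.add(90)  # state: {4, 89, 90, 99}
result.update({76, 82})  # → {4, 76, 82, 89, 90, 99}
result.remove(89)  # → {4, 76, 82, 90, 99}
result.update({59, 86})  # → {4, 59, 76, 82, 86, 90, 99}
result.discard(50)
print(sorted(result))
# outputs [4, 59, 76, 82, 86, 90, 99]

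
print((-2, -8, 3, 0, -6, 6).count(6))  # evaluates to 1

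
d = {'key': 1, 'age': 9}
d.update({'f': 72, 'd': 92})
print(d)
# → {'key': 1, 'age': 9, 'f': 72, 'd': 92}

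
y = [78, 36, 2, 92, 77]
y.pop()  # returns 77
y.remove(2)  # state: [78, 36, 92]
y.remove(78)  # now [36, 92]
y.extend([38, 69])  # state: [36, 92, 38, 69]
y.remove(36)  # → [92, 38, 69]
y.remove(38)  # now [92, 69]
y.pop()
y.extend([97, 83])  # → [92, 97, 83]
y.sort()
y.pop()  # 97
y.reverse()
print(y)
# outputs [92, 83]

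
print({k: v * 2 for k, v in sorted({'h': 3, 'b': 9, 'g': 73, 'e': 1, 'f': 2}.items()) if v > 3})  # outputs {'b': 18, 'g': 146}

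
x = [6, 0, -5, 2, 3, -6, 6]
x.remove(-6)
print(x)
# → [6, 0, -5, 2, 3, 6]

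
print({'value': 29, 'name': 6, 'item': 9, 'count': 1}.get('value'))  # 29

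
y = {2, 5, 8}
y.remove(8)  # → {2, 5}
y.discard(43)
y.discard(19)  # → {2, 5}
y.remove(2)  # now {5}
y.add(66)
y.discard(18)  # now {5, 66}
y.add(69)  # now {5, 66, 69}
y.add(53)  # {5, 53, 66, 69}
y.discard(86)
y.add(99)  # {5, 53, 66, 69, 99}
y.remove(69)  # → {5, 53, 66, 99}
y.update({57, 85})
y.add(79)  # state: {5, 53, 57, 66, 79, 85, 99}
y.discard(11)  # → {5, 53, 57, 66, 79, 85, 99}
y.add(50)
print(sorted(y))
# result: [5, 50, 53, 57, 66, 79, 85, 99]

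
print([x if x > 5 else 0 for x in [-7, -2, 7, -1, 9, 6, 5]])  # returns [0, 0, 7, 0, 9, 6, 0]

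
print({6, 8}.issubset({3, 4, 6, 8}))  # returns True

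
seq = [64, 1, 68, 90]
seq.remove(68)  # [64, 1, 90]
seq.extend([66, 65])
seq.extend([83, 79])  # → [64, 1, 90, 66, 65, 83, 79]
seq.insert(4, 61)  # [64, 1, 90, 66, 61, 65, 83, 79]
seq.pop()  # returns 79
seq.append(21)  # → [64, 1, 90, 66, 61, 65, 83, 21]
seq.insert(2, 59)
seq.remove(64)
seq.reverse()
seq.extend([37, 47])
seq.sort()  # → [1, 21, 37, 47, 59, 61, 65, 66, 83, 90]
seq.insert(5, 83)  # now [1, 21, 37, 47, 59, 83, 61, 65, 66, 83, 90]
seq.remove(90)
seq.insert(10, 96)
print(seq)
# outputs [1, 21, 37, 47, 59, 83, 61, 65, 66, 83, 96]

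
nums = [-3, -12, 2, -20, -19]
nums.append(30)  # [-3, -12, 2, -20, -19, 30]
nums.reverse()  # [30, -19, -20, 2, -12, -3]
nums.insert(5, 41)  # [30, -19, -20, 2, -12, 41, -3]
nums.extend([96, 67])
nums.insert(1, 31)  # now [30, 31, -19, -20, 2, -12, 41, -3, 96, 67]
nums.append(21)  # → [30, 31, -19, -20, 2, -12, 41, -3, 96, 67, 21]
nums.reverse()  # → [21, 67, 96, -3, 41, -12, 2, -20, -19, 31, 30]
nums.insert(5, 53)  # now [21, 67, 96, -3, 41, 53, -12, 2, -20, -19, 31, 30]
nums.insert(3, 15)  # [21, 67, 96, 15, -3, 41, 53, -12, 2, -20, -19, 31, 30]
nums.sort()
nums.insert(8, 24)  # [-20, -19, -12, -3, 2, 15, 21, 30, 24, 31, 41, 53, 67, 96]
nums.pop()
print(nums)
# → [-20, -19, -12, -3, 2, 15, 21, 30, 24, 31, 41, 53, 67]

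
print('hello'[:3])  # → hel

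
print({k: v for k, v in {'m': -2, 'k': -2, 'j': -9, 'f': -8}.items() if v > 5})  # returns {}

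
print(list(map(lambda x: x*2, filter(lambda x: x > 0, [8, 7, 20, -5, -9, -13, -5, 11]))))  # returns [16, 14, 40, 22]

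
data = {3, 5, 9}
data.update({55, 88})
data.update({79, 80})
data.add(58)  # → {3, 5, 9, 55, 58, 79, 80, 88}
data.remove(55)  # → {3, 5, 9, 58, 79, 80, 88}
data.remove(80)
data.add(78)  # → {3, 5, 9, 58, 78, 79, 88}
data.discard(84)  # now {3, 5, 9, 58, 78, 79, 88}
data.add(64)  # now {3, 5, 9, 58, 64, 78, 79, 88}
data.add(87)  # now {3, 5, 9, 58, 64, 78, 79, 87, 88}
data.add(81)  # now {3, 5, 9, 58, 64, 78, 79, 81, 87, 88}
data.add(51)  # {3, 5, 9, 51, 58, 64, 78, 79, 81, 87, 88}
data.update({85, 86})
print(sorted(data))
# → [3, 5, 9, 51, 58, 64, 78, 79, 81, 85, 86, 87, 88]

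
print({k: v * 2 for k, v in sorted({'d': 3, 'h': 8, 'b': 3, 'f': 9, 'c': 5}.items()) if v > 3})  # {'c': 10, 'f': 18, 'h': 16}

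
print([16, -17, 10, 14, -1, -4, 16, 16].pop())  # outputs 16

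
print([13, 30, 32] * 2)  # [13, 30, 32, 13, 30, 32]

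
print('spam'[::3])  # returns sm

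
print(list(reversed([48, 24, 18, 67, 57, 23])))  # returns [23, 57, 67, 18, 24, 48]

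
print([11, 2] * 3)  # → [11, 2, 11, 2, 11, 2]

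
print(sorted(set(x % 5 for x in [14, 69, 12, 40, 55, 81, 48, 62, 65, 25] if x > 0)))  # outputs [0, 1, 2, 3, 4]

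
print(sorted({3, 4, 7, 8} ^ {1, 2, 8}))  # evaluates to [1, 2, 3, 4, 7]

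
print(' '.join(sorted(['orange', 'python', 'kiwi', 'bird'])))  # bird kiwi orange python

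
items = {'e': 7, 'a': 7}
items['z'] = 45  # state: {'e': 7, 'a': 7, 'z': 45}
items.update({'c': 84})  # {'e': 7, 'a': 7, 'z': 45, 'c': 84}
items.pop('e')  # 7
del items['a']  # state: {'z': 45, 'c': 84}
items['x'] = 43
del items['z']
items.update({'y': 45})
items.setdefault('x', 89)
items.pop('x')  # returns 43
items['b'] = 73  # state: {'c': 84, 'y': 45, 'b': 73}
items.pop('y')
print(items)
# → {'c': 84, 'b': 73}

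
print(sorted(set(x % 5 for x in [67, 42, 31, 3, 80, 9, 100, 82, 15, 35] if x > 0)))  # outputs [0, 1, 2, 3, 4]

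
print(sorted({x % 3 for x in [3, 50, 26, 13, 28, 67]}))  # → [0, 1, 2]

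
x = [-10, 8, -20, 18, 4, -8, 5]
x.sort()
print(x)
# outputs [-20, -10, -8, 4, 5, 8, 18]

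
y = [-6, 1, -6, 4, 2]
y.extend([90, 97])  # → [-6, 1, -6, 4, 2, 90, 97]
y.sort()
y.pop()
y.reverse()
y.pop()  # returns -6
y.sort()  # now [-6, 1, 2, 4, 90]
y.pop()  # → 90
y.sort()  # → [-6, 1, 2, 4]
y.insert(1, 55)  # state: [-6, 55, 1, 2, 4]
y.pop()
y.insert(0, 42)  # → [42, -6, 55, 1, 2]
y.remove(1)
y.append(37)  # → [42, -6, 55, 2, 37]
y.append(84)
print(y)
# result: [42, -6, 55, 2, 37, 84]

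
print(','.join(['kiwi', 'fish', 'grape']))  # kiwi,fish,grape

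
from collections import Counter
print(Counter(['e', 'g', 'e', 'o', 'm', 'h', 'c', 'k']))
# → Counter({'e': 2, 'g': 1, 'o': 1, 'm': 1, 'h': 1, 'c': 1, 'k': 1})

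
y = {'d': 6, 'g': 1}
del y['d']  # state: {'g': 1}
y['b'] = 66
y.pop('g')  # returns 1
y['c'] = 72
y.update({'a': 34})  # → {'b': 66, 'c': 72, 'a': 34}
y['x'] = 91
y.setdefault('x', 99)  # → 91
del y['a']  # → {'b': 66, 'c': 72, 'x': 91}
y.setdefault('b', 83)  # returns 66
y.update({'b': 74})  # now {'b': 74, 'c': 72, 'x': 91}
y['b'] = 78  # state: {'b': 78, 'c': 72, 'x': 91}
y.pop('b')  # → 78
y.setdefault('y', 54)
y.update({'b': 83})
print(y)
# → {'c': 72, 'x': 91, 'y': 54, 'b': 83}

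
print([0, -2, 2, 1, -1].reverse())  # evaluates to None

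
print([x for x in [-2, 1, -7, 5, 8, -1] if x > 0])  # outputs [1, 5, 8]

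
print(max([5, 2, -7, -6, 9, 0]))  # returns 9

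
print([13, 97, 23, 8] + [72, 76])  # [13, 97, 23, 8, 72, 76]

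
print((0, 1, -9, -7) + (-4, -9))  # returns (0, 1, -9, -7, -4, -9)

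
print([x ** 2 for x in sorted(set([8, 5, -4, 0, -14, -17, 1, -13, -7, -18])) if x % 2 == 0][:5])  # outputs [324, 196, 16, 0, 64]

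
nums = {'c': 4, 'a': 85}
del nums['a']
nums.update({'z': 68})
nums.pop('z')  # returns 68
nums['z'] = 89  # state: {'c': 4, 'z': 89}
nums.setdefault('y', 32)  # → 32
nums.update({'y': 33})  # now {'c': 4, 'z': 89, 'y': 33}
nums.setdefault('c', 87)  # 4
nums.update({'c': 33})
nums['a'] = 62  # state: {'c': 33, 'z': 89, 'y': 33, 'a': 62}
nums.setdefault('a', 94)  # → 62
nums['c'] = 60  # {'c': 60, 'z': 89, 'y': 33, 'a': 62}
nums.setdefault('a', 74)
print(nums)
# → {'c': 60, 'z': 89, 'y': 33, 'a': 62}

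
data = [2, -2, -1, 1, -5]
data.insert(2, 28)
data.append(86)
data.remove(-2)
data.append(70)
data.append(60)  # [2, 28, -1, 1, -5, 86, 70, 60]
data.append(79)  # [2, 28, -1, 1, -5, 86, 70, 60, 79]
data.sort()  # [-5, -1, 1, 2, 28, 60, 70, 79, 86]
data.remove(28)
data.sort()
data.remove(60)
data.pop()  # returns 86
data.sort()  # [-5, -1, 1, 2, 70, 79]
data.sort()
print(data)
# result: [-5, -1, 1, 2, 70, 79]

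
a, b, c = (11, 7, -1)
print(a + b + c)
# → 17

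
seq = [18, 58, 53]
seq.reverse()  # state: [53, 58, 18]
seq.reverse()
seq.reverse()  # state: [53, 58, 18]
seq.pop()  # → 18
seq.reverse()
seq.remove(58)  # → [53]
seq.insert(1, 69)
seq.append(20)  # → [53, 69, 20]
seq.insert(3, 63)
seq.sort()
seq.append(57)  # [20, 53, 63, 69, 57]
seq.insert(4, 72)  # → [20, 53, 63, 69, 72, 57]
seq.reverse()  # [57, 72, 69, 63, 53, 20]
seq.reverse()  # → [20, 53, 63, 69, 72, 57]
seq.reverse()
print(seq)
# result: [57, 72, 69, 63, 53, 20]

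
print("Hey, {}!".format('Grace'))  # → Hey, Grace!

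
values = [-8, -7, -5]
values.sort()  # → [-8, -7, -5]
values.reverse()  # [-5, -7, -8]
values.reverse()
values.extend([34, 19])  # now [-8, -7, -5, 34, 19]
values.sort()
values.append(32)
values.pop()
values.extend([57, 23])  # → [-8, -7, -5, 19, 34, 57, 23]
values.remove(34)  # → [-8, -7, -5, 19, 57, 23]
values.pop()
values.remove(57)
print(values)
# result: [-8, -7, -5, 19]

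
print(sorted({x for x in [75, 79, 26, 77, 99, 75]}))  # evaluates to [26, 75, 77, 79, 99]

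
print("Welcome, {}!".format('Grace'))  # Welcome, Grace!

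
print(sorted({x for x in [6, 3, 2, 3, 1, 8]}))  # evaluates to [1, 2, 3, 6, 8]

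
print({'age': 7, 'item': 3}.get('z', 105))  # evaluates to 105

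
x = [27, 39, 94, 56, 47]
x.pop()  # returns 47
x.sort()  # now [27, 39, 56, 94]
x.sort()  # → [27, 39, 56, 94]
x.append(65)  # [27, 39, 56, 94, 65]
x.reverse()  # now [65, 94, 56, 39, 27]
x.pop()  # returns 27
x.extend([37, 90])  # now [65, 94, 56, 39, 37, 90]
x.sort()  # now [37, 39, 56, 65, 90, 94]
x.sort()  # [37, 39, 56, 65, 90, 94]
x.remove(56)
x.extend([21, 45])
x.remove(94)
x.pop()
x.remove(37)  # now [39, 65, 90, 21]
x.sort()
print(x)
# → [21, 39, 65, 90]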